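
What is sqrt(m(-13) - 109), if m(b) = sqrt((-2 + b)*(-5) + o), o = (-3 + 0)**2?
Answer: sqrt(-109 + 2*sqrt(21)) ≈ 9.9917*I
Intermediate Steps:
o = 9 (o = (-3)**2 = 9)
m(b) = sqrt(19 - 5*b) (m(b) = sqrt((-2 + b)*(-5) + 9) = sqrt((10 - 5*b) + 9) = sqrt(19 - 5*b))
sqrt(m(-13) - 109) = sqrt(sqrt(19 - 5*(-13)) - 109) = sqrt(sqrt(19 + 65) - 109) = sqrt(sqrt(84) - 109) = sqrt(2*sqrt(21) - 109) = sqrt(-109 + 2*sqrt(21))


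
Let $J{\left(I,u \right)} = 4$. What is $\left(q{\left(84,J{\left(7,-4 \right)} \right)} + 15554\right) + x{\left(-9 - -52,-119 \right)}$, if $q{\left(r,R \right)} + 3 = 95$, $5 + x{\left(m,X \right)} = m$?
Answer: $15684$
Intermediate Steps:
$x{\left(m,X \right)} = -5 + m$
$q{\left(r,R \right)} = 92$ ($q{\left(r,R \right)} = -3 + 95 = 92$)
$\left(q{\left(84,J{\left(7,-4 \right)} \right)} + 15554\right) + x{\left(-9 - -52,-119 \right)} = \left(92 + 15554\right) - -38 = 15646 + \left(-5 + \left(-9 + 52\right)\right) = 15646 + \left(-5 + 43\right) = 15646 + 38 = 15684$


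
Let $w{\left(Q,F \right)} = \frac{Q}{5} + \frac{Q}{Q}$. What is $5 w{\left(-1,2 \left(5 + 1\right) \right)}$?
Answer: $4$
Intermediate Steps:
$w{\left(Q,F \right)} = 1 + \frac{Q}{5}$ ($w{\left(Q,F \right)} = Q \frac{1}{5} + 1 = \frac{Q}{5} + 1 = 1 + \frac{Q}{5}$)
$5 w{\left(-1,2 \left(5 + 1\right) \right)} = 5 \left(1 + \frac{1}{5} \left(-1\right)\right) = 5 \left(1 - \frac{1}{5}\right) = 5 \cdot \frac{4}{5} = 4$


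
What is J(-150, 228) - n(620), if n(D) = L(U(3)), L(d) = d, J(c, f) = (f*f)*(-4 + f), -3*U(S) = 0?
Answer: 11644416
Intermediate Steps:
U(S) = 0 (U(S) = -⅓*0 = 0)
J(c, f) = f²*(-4 + f)
n(D) = 0
J(-150, 228) - n(620) = 228²*(-4 + 228) - 1*0 = 51984*224 + 0 = 11644416 + 0 = 11644416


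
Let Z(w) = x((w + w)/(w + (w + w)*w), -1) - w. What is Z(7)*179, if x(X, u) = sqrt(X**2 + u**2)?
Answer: -1253 + 179*sqrt(229)/15 ≈ -1072.4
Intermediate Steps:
Z(w) = sqrt(1 + 4*w**2/(w + 2*w**2)**2) - w (Z(w) = sqrt(((w + w)/(w + (w + w)*w))**2 + (-1)**2) - w = sqrt(((2*w)/(w + (2*w)*w))**2 + 1) - w = sqrt(((2*w)/(w + 2*w**2))**2 + 1) - w = sqrt((2*w/(w + 2*w**2))**2 + 1) - w = sqrt(4*w**2/(w + 2*w**2)**2 + 1) - w = sqrt(1 + 4*w**2/(w + 2*w**2)**2) - w)
Z(7)*179 = (sqrt(1 + 4/(1 + 2*7)**2) - 1*7)*179 = (sqrt(1 + 4/(1 + 14)**2) - 7)*179 = (sqrt(1 + 4/15**2) - 7)*179 = (sqrt(1 + 4*(1/225)) - 7)*179 = (sqrt(1 + 4/225) - 7)*179 = (sqrt(229/225) - 7)*179 = (sqrt(229)/15 - 7)*179 = (-7 + sqrt(229)/15)*179 = -1253 + 179*sqrt(229)/15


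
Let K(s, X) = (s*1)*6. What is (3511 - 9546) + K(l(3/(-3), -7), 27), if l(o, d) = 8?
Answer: -5987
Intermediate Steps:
K(s, X) = 6*s (K(s, X) = s*6 = 6*s)
(3511 - 9546) + K(l(3/(-3), -7), 27) = (3511 - 9546) + 6*8 = -6035 + 48 = -5987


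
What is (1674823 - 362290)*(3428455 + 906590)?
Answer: 5689889618985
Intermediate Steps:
(1674823 - 362290)*(3428455 + 906590) = 1312533*4335045 = 5689889618985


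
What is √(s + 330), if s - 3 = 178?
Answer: √511 ≈ 22.605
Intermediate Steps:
s = 181 (s = 3 + 178 = 181)
√(s + 330) = √(181 + 330) = √511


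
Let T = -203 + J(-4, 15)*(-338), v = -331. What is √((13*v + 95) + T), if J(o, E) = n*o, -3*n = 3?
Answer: I*√5763 ≈ 75.914*I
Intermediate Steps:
n = -1 (n = -⅓*3 = -1)
J(o, E) = -o
T = -1555 (T = -203 - 1*(-4)*(-338) = -203 + 4*(-338) = -203 - 1352 = -1555)
√((13*v + 95) + T) = √((13*(-331) + 95) - 1555) = √((-4303 + 95) - 1555) = √(-4208 - 1555) = √(-5763) = I*√5763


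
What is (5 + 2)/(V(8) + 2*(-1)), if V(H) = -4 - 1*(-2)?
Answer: -7/4 ≈ -1.7500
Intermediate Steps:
V(H) = -2 (V(H) = -4 + 2 = -2)
(5 + 2)/(V(8) + 2*(-1)) = (5 + 2)/(-2 + 2*(-1)) = 7/(-2 - 2) = 7/(-4) = -1/4*7 = -7/4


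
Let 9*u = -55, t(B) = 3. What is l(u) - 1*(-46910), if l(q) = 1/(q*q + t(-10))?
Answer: 153301961/3268 ≈ 46910.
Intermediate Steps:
u = -55/9 (u = (⅑)*(-55) = -55/9 ≈ -6.1111)
l(q) = 1/(3 + q²) (l(q) = 1/(q*q + 3) = 1/(q² + 3) = 1/(3 + q²))
l(u) - 1*(-46910) = 1/(3 + (-55/9)²) - 1*(-46910) = 1/(3 + 3025/81) + 46910 = 1/(3268/81) + 46910 = 81/3268 + 46910 = 153301961/3268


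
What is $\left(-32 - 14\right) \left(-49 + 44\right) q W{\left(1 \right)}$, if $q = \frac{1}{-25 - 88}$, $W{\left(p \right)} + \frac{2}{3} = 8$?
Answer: $- \frac{5060}{339} \approx -14.926$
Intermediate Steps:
$W{\left(p \right)} = \frac{22}{3}$ ($W{\left(p \right)} = - \frac{2}{3} + 8 = \frac{22}{3}$)
$q = - \frac{1}{113}$ ($q = \frac{1}{-113} = - \frac{1}{113} \approx -0.0088496$)
$\left(-32 - 14\right) \left(-49 + 44\right) q W{\left(1 \right)} = \left(-32 - 14\right) \left(-49 + 44\right) \left(- \frac{1}{113}\right) \frac{22}{3} = \left(-46\right) \left(-5\right) \left(- \frac{1}{113}\right) \frac{22}{3} = 230 \left(- \frac{1}{113}\right) \frac{22}{3} = \left(- \frac{230}{113}\right) \frac{22}{3} = - \frac{5060}{339}$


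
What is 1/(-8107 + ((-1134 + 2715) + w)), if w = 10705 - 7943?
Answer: -1/3764 ≈ -0.00026567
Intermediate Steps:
w = 2762
1/(-8107 + ((-1134 + 2715) + w)) = 1/(-8107 + ((-1134 + 2715) + 2762)) = 1/(-8107 + (1581 + 2762)) = 1/(-8107 + 4343) = 1/(-3764) = -1/3764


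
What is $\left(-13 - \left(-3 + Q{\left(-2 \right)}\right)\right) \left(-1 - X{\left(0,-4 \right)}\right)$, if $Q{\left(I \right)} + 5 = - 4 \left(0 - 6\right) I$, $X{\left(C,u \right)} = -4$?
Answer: $129$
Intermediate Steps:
$Q{\left(I \right)} = -5 + 24 I$ ($Q{\left(I \right)} = -5 + - 4 \left(0 - 6\right) I = -5 + \left(-4\right) \left(-6\right) I = -5 + 24 I$)
$\left(-13 - \left(-3 + Q{\left(-2 \right)}\right)\right) \left(-1 - X{\left(0,-4 \right)}\right) = \left(-13 + \left(3 - \left(-5 + 24 \left(-2\right)\right)\right)\right) \left(-1 - -4\right) = \left(-13 + \left(3 - \left(-5 - 48\right)\right)\right) \left(-1 + 4\right) = \left(-13 + \left(3 - -53\right)\right) 3 = \left(-13 + \left(3 + 53\right)\right) 3 = \left(-13 + 56\right) 3 = 43 \cdot 3 = 129$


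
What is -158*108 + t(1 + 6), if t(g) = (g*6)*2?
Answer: -16980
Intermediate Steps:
t(g) = 12*g (t(g) = (6*g)*2 = 12*g)
-158*108 + t(1 + 6) = -158*108 + 12*(1 + 6) = -17064 + 12*7 = -17064 + 84 = -16980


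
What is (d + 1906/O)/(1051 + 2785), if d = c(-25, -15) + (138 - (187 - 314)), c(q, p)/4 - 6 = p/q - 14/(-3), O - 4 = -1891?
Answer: 971983/12064220 ≈ 0.080567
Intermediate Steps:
O = -1887 (O = 4 - 1891 = -1887)
c(q, p) = 128/3 + 4*p/q (c(q, p) = 24 + 4*(p/q - 14/(-3)) = 24 + 4*(p/q - 14*(-⅓)) = 24 + 4*(p/q + 14/3) = 24 + 4*(14/3 + p/q) = 24 + (56/3 + 4*p/q) = 128/3 + 4*p/q)
d = 4651/15 (d = (128/3 + 4*(-15)/(-25)) + (138 - (187 - 314)) = (128/3 + 4*(-15)*(-1/25)) + (138 - 1*(-127)) = (128/3 + 12/5) + (138 + 127) = 676/15 + 265 = 4651/15 ≈ 310.07)
(d + 1906/O)/(1051 + 2785) = (4651/15 + 1906/(-1887))/(1051 + 2785) = (4651/15 + 1906*(-1/1887))/3836 = (4651/15 - 1906/1887)*(1/3836) = (971983/3145)*(1/3836) = 971983/12064220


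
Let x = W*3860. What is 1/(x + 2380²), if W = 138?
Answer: 1/6197080 ≈ 1.6137e-7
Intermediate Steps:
x = 532680 (x = 138*3860 = 532680)
1/(x + 2380²) = 1/(532680 + 2380²) = 1/(532680 + 5664400) = 1/6197080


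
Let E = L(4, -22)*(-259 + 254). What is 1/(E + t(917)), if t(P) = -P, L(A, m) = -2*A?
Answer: -1/877 ≈ -0.0011403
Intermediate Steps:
E = 40 (E = (-2*4)*(-259 + 254) = -8*(-5) = 40)
1/(E + t(917)) = 1/(40 - 1*917) = 1/(40 - 917) = 1/(-877) = -1/877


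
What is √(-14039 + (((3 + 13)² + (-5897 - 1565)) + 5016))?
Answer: I*√16229 ≈ 127.39*I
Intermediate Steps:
√(-14039 + (((3 + 13)² + (-5897 - 1565)) + 5016)) = √(-14039 + ((16² - 7462) + 5016)) = √(-14039 + ((256 - 7462) + 5016)) = √(-14039 + (-7206 + 5016)) = √(-14039 - 2190) = √(-16229) = I*√16229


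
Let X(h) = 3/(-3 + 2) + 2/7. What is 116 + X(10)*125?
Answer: -1563/7 ≈ -223.29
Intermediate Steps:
X(h) = -19/7 (X(h) = 3/(-1) + 2*(1/7) = 3*(-1) + 2/7 = -3 + 2/7 = -19/7)
116 + X(10)*125 = 116 - 19/7*125 = 116 - 2375/7 = -1563/7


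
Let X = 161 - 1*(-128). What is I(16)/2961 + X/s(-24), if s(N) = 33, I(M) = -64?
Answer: 284539/32571 ≈ 8.7360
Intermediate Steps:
X = 289 (X = 161 + 128 = 289)
I(16)/2961 + X/s(-24) = -64/2961 + 289/33 = 284539/32571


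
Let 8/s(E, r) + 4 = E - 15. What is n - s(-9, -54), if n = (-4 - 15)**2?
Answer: 2529/7 ≈ 361.29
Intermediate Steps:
s(E, r) = 8/(-19 + E) (s(E, r) = 8/(-4 + (E - 15)) = 8/(-4 + (-15 + E)) = 8/(-19 + E))
n = 361 (n = (-19)**2 = 361)
n - s(-9, -54) = 361 - 8/(-19 - 9) = 361 - 8/(-28) = 361 - 8*(-1)/28 = 361 - 1*(-2/7) = 361 + 2/7 = 2529/7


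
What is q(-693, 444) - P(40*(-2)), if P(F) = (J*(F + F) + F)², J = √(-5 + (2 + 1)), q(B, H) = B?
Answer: 44107 - 25600*I*√2 ≈ 44107.0 - 36204.0*I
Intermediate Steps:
J = I*√2 (J = √(-5 + 3) = √(-2) = I*√2 ≈ 1.4142*I)
P(F) = (F + 2*I*F*√2)² (P(F) = ((I*√2)*(F + F) + F)² = ((I*√2)*(2*F) + F)² = (2*I*F*√2 + F)² = (F + 2*I*F*√2)²)
q(-693, 444) - P(40*(-2)) = -693 - (40*(-2))²*(-7 + 4*I*√2) = -693 - (-80)²*(-7 + 4*I*√2) = -693 - 6400*(-7 + 4*I*√2) = -693 - (-44800 + 25600*I*√2) = -693 + (44800 - 25600*I*√2) = 44107 - 25600*I*√2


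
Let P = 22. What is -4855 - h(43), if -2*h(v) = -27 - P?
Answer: -9759/2 ≈ -4879.5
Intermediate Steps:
h(v) = 49/2 (h(v) = -(-27 - 1*22)/2 = -(-27 - 22)/2 = -½*(-49) = 49/2)
-4855 - h(43) = -4855 - 1*49/2 = -4855 - 49/2 = -9759/2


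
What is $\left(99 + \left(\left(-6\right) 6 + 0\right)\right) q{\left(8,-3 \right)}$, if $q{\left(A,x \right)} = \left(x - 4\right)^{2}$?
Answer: $3087$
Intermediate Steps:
$q{\left(A,x \right)} = \left(-4 + x\right)^{2}$
$\left(99 + \left(\left(-6\right) 6 + 0\right)\right) q{\left(8,-3 \right)} = \left(99 + \left(\left(-6\right) 6 + 0\right)\right) \left(-4 - 3\right)^{2} = \left(99 + \left(-36 + 0\right)\right) \left(-7\right)^{2} = \left(99 - 36\right) 49 = 63 \cdot 49 = 3087$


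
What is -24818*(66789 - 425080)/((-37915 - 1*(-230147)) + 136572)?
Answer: 4446033019/164402 ≈ 27044.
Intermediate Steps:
-24818*(66789 - 425080)/((-37915 - 1*(-230147)) + 136572) = -24818*(-358291/((-37915 + 230147) + 136572)) = -24818*(-358291/(192232 + 136572)) = -24818/(328804*(-1/358291)) = -24818/(-328804/358291) = -24818*(-358291/328804) = 4446033019/164402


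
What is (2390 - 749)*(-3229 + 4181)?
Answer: 1562232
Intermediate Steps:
(2390 - 749)*(-3229 + 4181) = 1641*952 = 1562232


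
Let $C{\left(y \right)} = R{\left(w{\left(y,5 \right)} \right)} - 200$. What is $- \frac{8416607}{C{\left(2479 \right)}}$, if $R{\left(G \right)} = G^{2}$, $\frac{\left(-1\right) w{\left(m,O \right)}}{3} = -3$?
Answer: $\frac{8416607}{119} \approx 70728.0$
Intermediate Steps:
$w{\left(m,O \right)} = 9$ ($w{\left(m,O \right)} = \left(-3\right) \left(-3\right) = 9$)
$C{\left(y \right)} = -119$ ($C{\left(y \right)} = 9^{2} - 200 = 81 - 200 = -119$)
$- \frac{8416607}{C{\left(2479 \right)}} = - \frac{8416607}{-119} = \left(-8416607\right) \left(- \frac{1}{119}\right) = \frac{8416607}{119}$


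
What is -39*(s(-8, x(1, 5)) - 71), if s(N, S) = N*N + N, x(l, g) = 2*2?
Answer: 585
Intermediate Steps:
x(l, g) = 4
s(N, S) = N + N² (s(N, S) = N² + N = N + N²)
-39*(s(-8, x(1, 5)) - 71) = -39*(-8*(1 - 8) - 71) = -39*(-8*(-7) - 71) = -39*(56 - 71) = -39*(-15) = 585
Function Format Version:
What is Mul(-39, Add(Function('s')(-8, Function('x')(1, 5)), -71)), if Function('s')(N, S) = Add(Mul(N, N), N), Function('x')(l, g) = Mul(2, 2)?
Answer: 585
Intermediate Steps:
Function('x')(l, g) = 4
Function('s')(N, S) = Add(N, Pow(N, 2)) (Function('s')(N, S) = Add(Pow(N, 2), N) = Add(N, Pow(N, 2)))
Mul(-39, Add(Function('s')(-8, Function('x')(1, 5)), -71)) = Mul(-39, Add(Mul(-8, Add(1, -8)), -71)) = Mul(-39, Add(Mul(-8, -7), -71)) = Mul(-39, Add(56, -71)) = Mul(-39, -15) = 585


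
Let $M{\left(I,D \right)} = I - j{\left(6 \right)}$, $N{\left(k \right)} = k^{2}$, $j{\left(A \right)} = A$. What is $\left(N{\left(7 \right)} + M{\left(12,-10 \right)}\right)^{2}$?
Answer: $3025$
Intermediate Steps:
$M{\left(I,D \right)} = -6 + I$ ($M{\left(I,D \right)} = I - 6 = -6 + I$)
$\left(N{\left(7 \right)} + M{\left(12,-10 \right)}\right)^{2} = \left(7^{2} + \left(-6 + 12\right)\right)^{2} = \left(49 + 6\right)^{2} = 55^{2} = 3025$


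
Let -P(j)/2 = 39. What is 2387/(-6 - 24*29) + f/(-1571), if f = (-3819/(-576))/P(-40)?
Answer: -239994709/70581888 ≈ -3.4002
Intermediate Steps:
P(j) = -78 (P(j) = -2*39 = -78)
f = -1273/14976 (f = -3819/(-576)/(-78) = -3819*(-1/576)*(-1/78) = (1273/192)*(-1/78) = -1273/14976 ≈ -0.085003)
2387/(-6 - 24*29) + f/(-1571) = 2387/(-6 - 24*29) - 1273/14976/(-1571) = 2387/(-6 - 696) - 1273/14976*(-1/1571) = 2387/(-702) + 1273/23527296 = 2387*(-1/702) + 1273/23527296 = -2387/702 + 1273/23527296 = -239994709/70581888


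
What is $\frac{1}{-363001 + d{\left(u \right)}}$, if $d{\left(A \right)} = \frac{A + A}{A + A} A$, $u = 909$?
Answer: $- \frac{1}{362092} \approx -2.7617 \cdot 10^{-6}$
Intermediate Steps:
$d{\left(A \right)} = A$ ($d{\left(A \right)} = \frac{2 A}{2 A} A = 2 A \frac{1}{2 A} A = 1 A = A$)
$\frac{1}{-363001 + d{\left(u \right)}} = \frac{1}{-363001 + 909} = \frac{1}{-362092} = - \frac{1}{362092}$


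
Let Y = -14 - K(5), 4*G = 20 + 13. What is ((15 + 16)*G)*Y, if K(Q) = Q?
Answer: -19437/4 ≈ -4859.3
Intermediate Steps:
G = 33/4 (G = (20 + 13)/4 = (¼)*33 = 33/4 ≈ 8.2500)
Y = -19 (Y = -14 - 1*5 = -14 - 5 = -19)
((15 + 16)*G)*Y = ((15 + 16)*(33/4))*(-19) = (31*(33/4))*(-19) = (1023/4)*(-19) = -19437/4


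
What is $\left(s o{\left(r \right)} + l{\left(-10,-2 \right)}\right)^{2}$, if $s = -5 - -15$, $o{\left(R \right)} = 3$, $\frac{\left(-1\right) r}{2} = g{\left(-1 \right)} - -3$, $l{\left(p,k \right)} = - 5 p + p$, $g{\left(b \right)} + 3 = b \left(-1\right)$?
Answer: $4900$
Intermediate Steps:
$g{\left(b \right)} = -3 - b$ ($g{\left(b \right)} = -3 + b \left(-1\right) = -3 - b$)
$l{\left(p,k \right)} = - 4 p$
$r = -2$ ($r = - 2 \left(\left(-3 - -1\right) - -3\right) = - 2 \left(\left(-3 + 1\right) + 3\right) = - 2 \left(-2 + 3\right) = \left(-2\right) 1 = -2$)
$s = 10$ ($s = -5 + 15 = 10$)
$\left(s o{\left(r \right)} + l{\left(-10,-2 \right)}\right)^{2} = \left(10 \cdot 3 - -40\right)^{2} = \left(30 + 40\right)^{2} = 70^{2} = 4900$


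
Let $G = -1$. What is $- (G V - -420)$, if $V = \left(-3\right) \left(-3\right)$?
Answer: $-411$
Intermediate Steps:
$V = 9$
$- (G V - -420) = - (\left(-1\right) 9 - -420) = - (-9 + 420) = \left(-1\right) 411 = -411$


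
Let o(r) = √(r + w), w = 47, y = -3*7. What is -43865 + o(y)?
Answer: -43865 + √26 ≈ -43860.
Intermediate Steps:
y = -21
o(r) = √(47 + r) (o(r) = √(r + 47) = √(47 + r))
-43865 + o(y) = -43865 + √(47 - 21) = -43865 + √26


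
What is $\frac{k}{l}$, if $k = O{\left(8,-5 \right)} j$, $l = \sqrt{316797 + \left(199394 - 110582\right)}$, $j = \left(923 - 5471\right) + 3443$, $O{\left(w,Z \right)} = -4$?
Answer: $\frac{4420 \sqrt{405609}}{405609} \approx 6.9401$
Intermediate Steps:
$j = -1105$ ($j = -4548 + 3443 = -1105$)
$l = \sqrt{405609}$ ($l = \sqrt{316797 + 88812} = \sqrt{405609} \approx 636.87$)
$k = 4420$ ($k = \left(-4\right) \left(-1105\right) = 4420$)
$\frac{k}{l} = \frac{4420}{\sqrt{405609}} = 4420 \frac{\sqrt{405609}}{405609} = \frac{4420 \sqrt{405609}}{405609}$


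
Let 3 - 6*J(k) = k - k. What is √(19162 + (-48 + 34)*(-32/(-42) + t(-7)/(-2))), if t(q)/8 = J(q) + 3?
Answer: √174126/3 ≈ 139.09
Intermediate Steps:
J(k) = ½ (J(k) = ½ - (k - k)/6 = ½ - ⅙*0 = ½ + 0 = ½)
t(q) = 28 (t(q) = 8*(½ + 3) = 8*(7/2) = 28)
√(19162 + (-48 + 34)*(-32/(-42) + t(-7)/(-2))) = √(19162 + (-48 + 34)*(-32/(-42) + 28/(-2))) = √(19162 - 14*(-32*(-1/42) + 28*(-½))) = √(19162 - 14*(16/21 - 14)) = √(19162 - 14*(-278/21)) = √(19162 + 556/3) = √(58042/3) = √174126/3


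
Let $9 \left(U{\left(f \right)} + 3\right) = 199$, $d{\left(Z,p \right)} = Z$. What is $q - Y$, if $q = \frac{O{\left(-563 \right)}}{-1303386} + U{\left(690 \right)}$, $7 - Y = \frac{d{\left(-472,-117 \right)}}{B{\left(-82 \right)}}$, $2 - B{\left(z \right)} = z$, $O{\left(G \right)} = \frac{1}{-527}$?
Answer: $\frac{13377891841}{2060653266} \approx 6.4921$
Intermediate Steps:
$U{\left(f \right)} = \frac{172}{9}$ ($U{\left(f \right)} = -3 + \frac{1}{9} \cdot 199 = -3 + \frac{199}{9} = \frac{172}{9}$)
$O{\left(G \right)} = - \frac{1}{527}$
$B{\left(z \right)} = 2 - z$
$Y = \frac{265}{21}$ ($Y = 7 - - \frac{472}{2 - -82} = 7 - - \frac{472}{2 + 82} = 7 - - \frac{472}{84} = 7 - \left(-472\right) \frac{1}{84} = 7 - - \frac{118}{21} = 7 + \frac{118}{21} = \frac{265}{21} \approx 12.619$)
$q = \frac{39381373531}{2060653266}$ ($q = - \frac{1}{527 \left(-1303386\right)} + \frac{172}{9} = \left(- \frac{1}{527}\right) \left(- \frac{1}{1303386}\right) + \frac{172}{9} = \frac{1}{686884422} + \frac{172}{9} = \frac{39381373531}{2060653266} \approx 19.111$)
$q - Y = \frac{39381373531}{2060653266} - \frac{265}{21} = \frac{13377891841}{2060653266}$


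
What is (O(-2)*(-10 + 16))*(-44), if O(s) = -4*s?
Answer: -2112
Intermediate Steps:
(O(-2)*(-10 + 16))*(-44) = ((-4*(-2))*(-10 + 16))*(-44) = (8*6)*(-44) = 48*(-44) = -2112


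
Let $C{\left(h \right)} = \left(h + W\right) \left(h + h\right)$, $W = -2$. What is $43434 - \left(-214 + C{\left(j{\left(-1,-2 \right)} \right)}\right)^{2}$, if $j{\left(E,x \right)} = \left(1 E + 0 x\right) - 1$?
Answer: $4230$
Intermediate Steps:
$j{\left(E,x \right)} = -1 + E$ ($j{\left(E,x \right)} = \left(E + 0\right) - 1 = E - 1 = -1 + E$)
$C{\left(h \right)} = 2 h \left(-2 + h\right)$ ($C{\left(h \right)} = \left(h - 2\right) \left(h + h\right) = \left(-2 + h\right) 2 h = 2 h \left(-2 + h\right)$)
$43434 - \left(-214 + C{\left(j{\left(-1,-2 \right)} \right)}\right)^{2} = 43434 - \left(-214 + 2 \left(-1 - 1\right) \left(-2 - 2\right)\right)^{2} = 43434 - \left(-214 + 2 \left(-2\right) \left(-2 - 2\right)\right)^{2} = 43434 - \left(-214 + 2 \left(-2\right) \left(-4\right)\right)^{2} = 43434 - \left(-214 + 16\right)^{2} = 43434 - \left(-198\right)^{2} = 43434 - 39204 = 4230$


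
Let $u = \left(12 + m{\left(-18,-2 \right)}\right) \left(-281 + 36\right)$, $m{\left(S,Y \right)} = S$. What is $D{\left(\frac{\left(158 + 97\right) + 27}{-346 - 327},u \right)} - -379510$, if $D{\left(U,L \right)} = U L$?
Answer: $\frac{254995690}{673} \approx 3.7889 \cdot 10^{5}$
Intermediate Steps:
$u = 1470$ ($u = \left(12 - 18\right) \left(-281 + 36\right) = \left(-6\right) \left(-245\right) = 1470$)
$D{\left(U,L \right)} = L U$
$D{\left(\frac{\left(158 + 97\right) + 27}{-346 - 327},u \right)} - -379510 = 1470 \frac{\left(158 + 97\right) + 27}{-346 - 327} - -379510 = 1470 \frac{255 + 27}{-673} + 379510 = 1470 \cdot 282 \left(- \frac{1}{673}\right) + 379510 = 1470 \left(- \frac{282}{673}\right) + 379510 = - \frac{414540}{673} + 379510 = \frac{254995690}{673}$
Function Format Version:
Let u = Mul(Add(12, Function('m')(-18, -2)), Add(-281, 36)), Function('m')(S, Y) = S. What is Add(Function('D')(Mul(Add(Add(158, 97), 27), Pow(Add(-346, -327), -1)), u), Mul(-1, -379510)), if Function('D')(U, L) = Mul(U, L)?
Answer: Rational(254995690, 673) ≈ 3.7889e+5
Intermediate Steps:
u = 1470 (u = Mul(Add(12, -18), Add(-281, 36)) = Mul(-6, -245) = 1470)
Function('D')(U, L) = Mul(L, U)
Add(Function('D')(Mul(Add(Add(158, 97), 27), Pow(Add(-346, -327), -1)), u), Mul(-1, -379510)) = Add(Mul(1470, Mul(Add(Add(158, 97), 27), Pow(Add(-346, -327), -1))), Mul(-1, -379510)) = Add(Mul(1470, Mul(Add(255, 27), Pow(-673, -1))), 379510) = Add(Mul(1470, Mul(282, Rational(-1, 673))), 379510) = Add(Mul(1470, Rational(-282, 673)), 379510) = Add(Rational(-414540, 673), 379510) = Rational(254995690, 673)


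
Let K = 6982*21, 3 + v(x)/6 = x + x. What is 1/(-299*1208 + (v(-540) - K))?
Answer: -1/514312 ≈ -1.9443e-6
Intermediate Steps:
v(x) = -18 + 12*x (v(x) = -18 + 6*(x + x) = -18 + 6*(2*x) = -18 + 12*x)
K = 146622
1/(-299*1208 + (v(-540) - K)) = 1/(-299*1208 + ((-18 + 12*(-540)) - 1*146622)) = 1/(-361192 + ((-18 - 6480) - 146622)) = 1/(-361192 + (-6498 - 146622)) = 1/(-361192 - 153120) = 1/(-514312) = -1/514312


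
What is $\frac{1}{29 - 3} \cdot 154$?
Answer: $\frac{77}{13} \approx 5.9231$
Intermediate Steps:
$\frac{1}{29 - 3} \cdot 154 = \frac{1}{26} \cdot 154 = \frac{77}{13}$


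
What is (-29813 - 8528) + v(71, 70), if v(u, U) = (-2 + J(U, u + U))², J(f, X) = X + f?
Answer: 5340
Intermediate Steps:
v(u, U) = (-2 + u + 2*U)² (v(u, U) = (-2 + ((u + U) + U))² = (-2 + ((U + u) + U))² = (-2 + (u + 2*U))² = (-2 + u + 2*U)²)
(-29813 - 8528) + v(71, 70) = (-29813 - 8528) + (-2 + 71 + 2*70)² = -38341 + (-2 + 71 + 140)² = -38341 + 209² = -38341 + 43681 = 5340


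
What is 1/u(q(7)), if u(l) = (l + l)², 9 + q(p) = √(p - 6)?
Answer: 1/256 ≈ 0.0039063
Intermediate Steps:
q(p) = -9 + √(-6 + p) (q(p) = -9 + √(p - 6) = -9 + √(-6 + p))
u(l) = 4*l² (u(l) = (2*l)² = 4*l²)
1/u(q(7)) = 1/(4*(-9 + √(-6 + 7))²) = 1/(4*(-9 + √1)²) = 1/(4*(-9 + 1)²) = 1/(4*(-8)²) = 1/(4*64) = 1/256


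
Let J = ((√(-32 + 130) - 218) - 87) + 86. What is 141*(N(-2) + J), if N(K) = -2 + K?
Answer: -31443 + 987*√2 ≈ -30047.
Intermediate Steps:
J = -219 + 7*√2 (J = ((√98 - 218) - 87) + 86 = ((7*√2 - 218) - 87) + 86 = ((-218 + 7*√2) - 87) + 86 = (-305 + 7*√2) + 86 = -219 + 7*√2 ≈ -209.10)
141*(N(-2) + J) = 141*((-2 - 2) + (-219 + 7*√2)) = 141*(-4 + (-219 + 7*√2)) = 141*(-223 + 7*√2) = -31443 + 987*√2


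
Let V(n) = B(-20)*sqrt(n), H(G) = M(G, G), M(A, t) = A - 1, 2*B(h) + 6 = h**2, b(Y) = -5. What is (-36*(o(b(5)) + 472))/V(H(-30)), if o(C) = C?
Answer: 16812*I*sqrt(31)/6107 ≈ 15.328*I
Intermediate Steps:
B(h) = -3 + h**2/2
M(A, t) = -1 + A
H(G) = -1 + G
V(n) = 197*sqrt(n) (V(n) = (-3 + (1/2)*(-20)**2)*sqrt(n) = (-3 + (1/2)*400)*sqrt(n) = (-3 + 200)*sqrt(n) = 197*sqrt(n))
(-36*(o(b(5)) + 472))/V(H(-30)) = (-36*(-5 + 472))/((197*sqrt(-1 - 30))) = (-36*467)/((197*sqrt(-31))) = -16812*(-I*sqrt(31)/6107) = -(-16812)*I*sqrt(31)/6107 = 16812*I*sqrt(31)/6107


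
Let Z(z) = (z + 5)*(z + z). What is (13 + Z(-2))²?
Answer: 1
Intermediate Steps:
Z(z) = 2*z*(5 + z) (Z(z) = (5 + z)*(2*z) = 2*z*(5 + z))
(13 + Z(-2))² = (13 + 2*(-2)*(5 - 2))² = (13 + 2*(-2)*3)² = (13 - 12)² = 1² = 1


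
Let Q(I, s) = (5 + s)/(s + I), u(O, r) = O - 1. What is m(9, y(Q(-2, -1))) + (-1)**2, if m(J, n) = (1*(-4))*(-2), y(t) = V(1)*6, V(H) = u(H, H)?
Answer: 9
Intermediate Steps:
u(O, r) = -1 + O
Q(I, s) = (5 + s)/(I + s)
V(H) = -1 + H
y(t) = 0 (y(t) = (-1 + 1)*6 = 0*6 = 0)
m(J, n) = 8 (m(J, n) = -4*(-2) = 8)
m(9, y(Q(-2, -1))) + (-1)**2 = 8 + (-1)**2 = 8 + 1 = 9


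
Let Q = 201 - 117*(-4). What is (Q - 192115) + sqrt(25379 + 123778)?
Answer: -191446 + 3*sqrt(16573) ≈ -1.9106e+5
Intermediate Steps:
Q = 669 (Q = 201 + 468 = 669)
(Q - 192115) + sqrt(25379 + 123778) = (669 - 192115) + sqrt(25379 + 123778) = -191446 + sqrt(149157) = -191446 + 3*sqrt(16573)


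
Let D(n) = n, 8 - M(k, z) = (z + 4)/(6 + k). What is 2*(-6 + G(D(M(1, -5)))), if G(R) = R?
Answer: 30/7 ≈ 4.2857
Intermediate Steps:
M(k, z) = 8 - (4 + z)/(6 + k) (M(k, z) = 8 - (z + 4)/(6 + k) = 8 - (4 + z)/(6 + k))
2*(-6 + G(D(M(1, -5)))) = 2*(-6 + (44 - 1*(-5) + 8*1)/(6 + 1)) = 2*(-6 + (44 + 5 + 8)/7) = 2*(-6 + (⅐)*57) = 2*(-6 + 57/7) = 2*(15/7) = 30/7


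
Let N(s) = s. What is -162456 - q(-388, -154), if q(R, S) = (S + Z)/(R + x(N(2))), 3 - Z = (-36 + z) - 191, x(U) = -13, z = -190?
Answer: -65144590/401 ≈ -1.6246e+5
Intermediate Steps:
Z = 420 (Z = 3 - ((-36 - 190) - 191) = 3 - (-226 - 191) = 3 - 1*(-417) = 3 + 417 = 420)
q(R, S) = (420 + S)/(-13 + R) (q(R, S) = (S + 420)/(R - 13) = (420 + S)/(-13 + R))
-162456 - q(-388, -154) = -162456 - (420 - 154)/(-13 - 388) = -162456 - 266/(-401) = -162456 - (-1)*266/401 = -162456 - 1*(-266/401) = -162456 + 266/401 = -65144590/401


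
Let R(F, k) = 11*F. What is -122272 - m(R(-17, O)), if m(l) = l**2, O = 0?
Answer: -157241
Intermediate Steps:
-122272 - m(R(-17, O)) = -122272 - (11*(-17))**2 = -122272 - 1*(-187)**2 = -122272 - 1*34969 = -122272 - 34969 = -157241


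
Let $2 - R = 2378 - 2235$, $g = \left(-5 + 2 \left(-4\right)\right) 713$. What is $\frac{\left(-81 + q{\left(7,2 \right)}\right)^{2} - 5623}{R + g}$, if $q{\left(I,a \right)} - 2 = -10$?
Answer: $- \frac{1149}{4705} \approx -0.24421$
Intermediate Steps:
$q{\left(I,a \right)} = -8$ ($q{\left(I,a \right)} = 2 - 10 = -8$)
$g = -9269$ ($g = \left(-5 - 8\right) 713 = \left(-13\right) 713 = -9269$)
$R = -141$ ($R = 2 - \left(2378 - 2235\right) = 2 - 143 = -141$)
$\frac{\left(-81 + q{\left(7,2 \right)}\right)^{2} - 5623}{R + g} = \frac{\left(-81 - 8\right)^{2} - 5623}{-141 - 9269} = \frac{\left(-89\right)^{2} - 5623}{-9410} = \left(7921 - 5623\right) \left(- \frac{1}{9410}\right) = 2298 \left(- \frac{1}{9410}\right) = - \frac{1149}{4705}$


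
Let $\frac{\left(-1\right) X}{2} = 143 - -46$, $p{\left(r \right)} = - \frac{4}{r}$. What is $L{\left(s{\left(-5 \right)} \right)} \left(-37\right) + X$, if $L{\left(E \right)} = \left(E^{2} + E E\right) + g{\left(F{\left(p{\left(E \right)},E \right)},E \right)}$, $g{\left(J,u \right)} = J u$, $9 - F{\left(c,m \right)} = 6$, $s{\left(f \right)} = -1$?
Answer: $-341$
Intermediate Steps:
$F{\left(c,m \right)} = 3$ ($F{\left(c,m \right)} = 9 - 6 = 3$)
$L{\left(E \right)} = 2 E^{2} + 3 E$ ($L{\left(E \right)} = \left(E^{2} + E E\right) + 3 E = \left(E^{2} + E^{2}\right) + 3 E = 2 E^{2} + 3 E$)
$X = -378$ ($X = - 2 \left(143 - -46\right) = - 2 \left(143 + 46\right) = \left(-2\right) 189 = -378$)
$L{\left(s{\left(-5 \right)} \right)} \left(-37\right) + X = - (3 + 2 \left(-1\right)) \left(-37\right) - 378 = - (3 - 2) \left(-37\right) - 378 = \left(-1\right) 1 \left(-37\right) - 378 = \left(-1\right) \left(-37\right) - 378 = 37 - 378 = -341$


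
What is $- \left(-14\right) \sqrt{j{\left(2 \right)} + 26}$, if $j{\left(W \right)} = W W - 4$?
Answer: $14 \sqrt{26} \approx 71.386$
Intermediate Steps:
$j{\left(W \right)} = -4 + W^{2}$ ($j{\left(W \right)} = W^{2} - 4 = -4 + W^{2}$)
$- \left(-14\right) \sqrt{j{\left(2 \right)} + 26} = - \left(-14\right) \sqrt{\left(-4 + 2^{2}\right) + 26} = - \left(-14\right) \sqrt{\left(-4 + 4\right) + 26} = - \left(-14\right) \sqrt{0 + 26} = - \left(-14\right) \sqrt{26} = 14 \sqrt{26}$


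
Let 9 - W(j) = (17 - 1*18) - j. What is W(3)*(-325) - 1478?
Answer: -5703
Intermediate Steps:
W(j) = 10 + j (W(j) = 9 - ((17 - 1*18) - j) = 9 - ((17 - 18) - j) = 9 - (-1 - j) = 9 + (1 + j) = 10 + j)
W(3)*(-325) - 1478 = (10 + 3)*(-325) - 1478 = 13*(-325) - 1478 = -4225 - 1478 = -5703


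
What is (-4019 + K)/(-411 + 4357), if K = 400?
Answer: -3619/3946 ≈ -0.91713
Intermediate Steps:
(-4019 + K)/(-411 + 4357) = (-4019 + 400)/(-411 + 4357) = -3619/3946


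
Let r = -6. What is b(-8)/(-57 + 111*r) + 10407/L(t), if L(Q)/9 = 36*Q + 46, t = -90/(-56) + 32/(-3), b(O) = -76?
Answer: -5703167/1417803 ≈ -4.0225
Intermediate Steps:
t = -761/84 (t = -90*(-1/56) + 32*(-1/3) = 45/28 - 32/3 = -761/84 ≈ -9.0595)
L(Q) = 414 + 324*Q (L(Q) = 9*(36*Q + 46) = 9*(46 + 36*Q) = 414 + 324*Q)
b(-8)/(-57 + 111*r) + 10407/L(t) = -76/(-57 + 111*(-6)) + 10407/(414 + 324*(-761/84)) = -76/(-57 - 666) + 10407/(414 - 20547/7) = -76/(-723) + 10407/(-17649/7) = -76*(-1/723) + 10407*(-7/17649) = 76/723 - 24283/5883 = -5703167/1417803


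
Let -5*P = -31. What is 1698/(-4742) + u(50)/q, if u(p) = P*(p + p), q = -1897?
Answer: -3080573/4497787 ≈ -0.68491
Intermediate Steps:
P = 31/5 (P = -⅕*(-31) = 31/5 ≈ 6.2000)
u(p) = 62*p/5 (u(p) = 31*(p + p)/5 = 31*(2*p)/5 = 62*p/5)
1698/(-4742) + u(50)/q = 1698/(-4742) + ((62/5)*50)/(-1897) = 1698*(-1/4742) + 620*(-1/1897) = -849/2371 - 620/1897 = -3080573/4497787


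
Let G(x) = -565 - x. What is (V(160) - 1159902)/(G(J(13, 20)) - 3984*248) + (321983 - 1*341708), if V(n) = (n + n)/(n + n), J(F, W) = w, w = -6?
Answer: -19498797574/988591 ≈ -19724.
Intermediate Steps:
J(F, W) = -6
V(n) = 1 (V(n) = (2*n)/((2*n)) = (2*n)*(1/(2*n)) = 1)
(V(160) - 1159902)/(G(J(13, 20)) - 3984*248) + (321983 - 1*341708) = (1 - 1159902)/((-565 - 1*(-6)) - 3984*248) + (321983 - 1*341708) = -1159901/((-565 + 6) - 988032) + (321983 - 341708) = -1159901/(-559 - 988032) - 19725 = -1159901/(-988591) - 19725 = -1159901*(-1/988591) - 19725 = 1159901/988591 - 19725 = -19498797574/988591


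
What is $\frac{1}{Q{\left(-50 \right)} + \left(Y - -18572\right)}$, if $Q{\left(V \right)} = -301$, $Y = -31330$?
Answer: $- \frac{1}{13059} \approx -7.6576 \cdot 10^{-5}$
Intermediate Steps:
$\frac{1}{Q{\left(-50 \right)} + \left(Y - -18572\right)} = \frac{1}{-301 - 12758} = \frac{1}{-13059} = - \frac{1}{13059}$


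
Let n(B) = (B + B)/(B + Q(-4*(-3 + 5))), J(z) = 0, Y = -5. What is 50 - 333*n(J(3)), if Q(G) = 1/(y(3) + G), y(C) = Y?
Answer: 50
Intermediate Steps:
y(C) = -5
Q(G) = 1/(-5 + G)
n(B) = 2*B/(-1/13 + B) (n(B) = (B + B)/(B + 1/(-5 - 4*(-3 + 5))) = (2*B)/(B + 1/(-5 - 4*2)) = (2*B)/(B + 1/(-5 - 8)) = (2*B)/(B + 1/(-13)) = (2*B)/(B - 1/13) = (2*B)/(-1/13 + B) = 2*B/(-1/13 + B))
50 - 333*n(J(3)) = 50 - 8658*0/(-1 + 13*0) = 50 - 8658*0/(-1 + 0) = 50 - 8658*0/(-1) = 50 - 8658*0*(-1) = 50 - 333*0 = 50 + 0 = 50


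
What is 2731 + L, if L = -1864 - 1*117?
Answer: 750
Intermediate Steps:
L = -1981 (L = -1864 - 117 = -1981)
2731 + L = 2731 - 1981 = 750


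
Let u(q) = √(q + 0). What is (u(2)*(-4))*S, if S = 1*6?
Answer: -24*√2 ≈ -33.941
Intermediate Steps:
S = 6
u(q) = √q
(u(2)*(-4))*S = (√2*(-4))*6 = -4*√2*6 = -24*√2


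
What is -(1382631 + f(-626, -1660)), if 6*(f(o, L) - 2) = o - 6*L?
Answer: -4152566/3 ≈ -1.3842e+6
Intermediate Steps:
f(o, L) = 2 - L + o/6 (f(o, L) = 2 + (o - 6*L)/6 = 2 + (-L + o/6) = 2 - L + o/6)
-(1382631 + f(-626, -1660)) = -(1382631 + (2 - 1*(-1660) + (⅙)*(-626))) = -(1382631 + (2 + 1660 - 313/3)) = -(1382631 + 4673/3) = -1*4152566/3 = -4152566/3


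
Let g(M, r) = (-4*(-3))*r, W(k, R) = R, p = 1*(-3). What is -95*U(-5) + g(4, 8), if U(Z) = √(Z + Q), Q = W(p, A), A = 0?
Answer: 96 - 95*I*√5 ≈ 96.0 - 212.43*I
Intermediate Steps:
p = -3
g(M, r) = 12*r
Q = 0
U(Z) = √Z (U(Z) = √(Z + 0) = √Z)
-95*U(-5) + g(4, 8) = -95*I*√5 + 12*8 = -95*I*√5 + 96 = 96 - 95*I*√5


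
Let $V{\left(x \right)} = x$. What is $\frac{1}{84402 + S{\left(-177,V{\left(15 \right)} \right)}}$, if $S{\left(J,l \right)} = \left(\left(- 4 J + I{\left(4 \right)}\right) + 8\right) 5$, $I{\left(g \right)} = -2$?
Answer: $\frac{1}{87972} \approx 1.1367 \cdot 10^{-5}$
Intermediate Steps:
$S{\left(J,l \right)} = 30 - 20 J$ ($S{\left(J,l \right)} = \left(\left(- 4 J - 2\right) + 8\right) 5 = \left(\left(-2 - 4 J\right) + 8\right) 5 = \left(6 - 4 J\right) 5 = 30 - 20 J$)
$\frac{1}{84402 + S{\left(-177,V{\left(15 \right)} \right)}} = \frac{1}{84402 + \left(30 - -3540\right)} = \frac{1}{84402 + \left(30 + 3540\right)} = \frac{1}{84402 + 3570} = \frac{1}{87972}$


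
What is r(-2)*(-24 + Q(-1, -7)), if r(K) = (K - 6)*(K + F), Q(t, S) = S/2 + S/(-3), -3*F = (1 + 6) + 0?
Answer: -7852/9 ≈ -872.44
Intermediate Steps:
F = -7/3 (F = -((1 + 6) + 0)/3 = -(7 + 0)/3 = -1/3*7 = -7/3 ≈ -2.3333)
Q(t, S) = S/6 (Q(t, S) = S*(1/2) + S*(-1/3) = S/2 - S/3 = S/6)
r(K) = (-6 + K)*(-7/3 + K) (r(K) = (K - 6)*(K - 7/3) = (-6 + K)*(-7/3 + K))
r(-2)*(-24 + Q(-1, -7)) = (14 + (-2)**2 - 25/3*(-2))*(-24 + (1/6)*(-7)) = (14 + 4 + 50/3)*(-24 - 7/6) = (104/3)*(-151/6) = -7852/9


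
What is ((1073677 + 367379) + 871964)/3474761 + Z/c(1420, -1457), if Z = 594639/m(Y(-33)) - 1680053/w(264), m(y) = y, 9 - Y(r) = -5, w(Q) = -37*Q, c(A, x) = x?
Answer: -9901892098870327/346169006104152 ≈ -28.604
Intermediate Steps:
Y(r) = 14 (Y(r) = 9 - 1*(-5) = 9 + 5 = 14)
Z = 2915977247/68376 (Z = 594639/14 - 1680053/((-37*264)) = 594639*(1/14) - 1680053/(-9768) = 594639/14 - 1680053*(-1/9768) = 594639/14 + 1680053/9768 = 2915977247/68376 ≈ 42646.)
((1073677 + 367379) + 871964)/3474761 + Z/c(1420, -1457) = ((1073677 + 367379) + 871964)/3474761 + (2915977247/68376)/(-1457) = (1441056 + 871964)*(1/3474761) + (2915977247/68376)*(-1/1457) = 2313020*(1/3474761) - 2915977247/99623832 = 2313020/3474761 - 2915977247/99623832 = -9901892098870327/346169006104152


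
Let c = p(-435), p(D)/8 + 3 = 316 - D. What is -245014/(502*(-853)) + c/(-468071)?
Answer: 56060781645/100215405313 ≈ 0.55940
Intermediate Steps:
p(D) = 2504 - 8*D (p(D) = -24 + 8*(316 - D) = -24 + (2528 - 8*D) = 2504 - 8*D)
c = 5984 (c = 2504 - 8*(-435) = 2504 + 3480 = 5984)
-245014/(502*(-853)) + c/(-468071) = -245014/(502*(-853)) + 5984/(-468071) = -245014/(-428206) + 5984*(-1/468071) = -245014*(-1/428206) - 5984/468071 = 122507/214103 - 5984/468071 = 56060781645/100215405313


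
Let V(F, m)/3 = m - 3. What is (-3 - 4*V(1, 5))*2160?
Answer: -58320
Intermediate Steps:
V(F, m) = -9 + 3*m (V(F, m) = 3*(m - 3) = 3*(-3 + m) = -9 + 3*m)
(-3 - 4*V(1, 5))*2160 = (-3 - 4*(-9 + 3*5))*2160 = (-3 - 4*(-9 + 15))*2160 = (-3 - 4*6)*2160 = (-3 - 24)*2160 = -27*2160 = -58320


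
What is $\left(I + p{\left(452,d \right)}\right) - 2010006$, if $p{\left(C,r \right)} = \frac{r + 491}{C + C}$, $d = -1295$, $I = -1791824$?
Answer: $- \frac{859213781}{226} \approx -3.8018 \cdot 10^{6}$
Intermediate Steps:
$p{\left(C,r \right)} = \frac{491 + r}{2 C}$
$\left(I + p{\left(452,d \right)}\right) - 2010006 = \left(-1791824 + \frac{491 - 1295}{2 \cdot 452}\right) - 2010006 = \left(-1791824 + \frac{1}{2} \cdot \frac{1}{452} \left(-804\right)\right) - 2010006 = \left(-1791824 - \frac{201}{226}\right) - 2010006 = - \frac{404952425}{226} - 2010006 = - \frac{859213781}{226}$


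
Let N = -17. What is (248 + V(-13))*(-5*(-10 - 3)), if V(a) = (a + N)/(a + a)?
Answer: 16195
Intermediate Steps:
V(a) = (-17 + a)/(2*a) (V(a) = (a - 17)/(a + a) = (-17 + a)/((2*a)) = (-17 + a)*(1/(2*a)) = (-17 + a)/(2*a))
(248 + V(-13))*(-5*(-10 - 3)) = (248 + (½)*(-17 - 13)/(-13))*(-5*(-10 - 3)) = (248 + (½)*(-1/13)*(-30))*(-5*(-13)) = (248 + 15/13)*65 = (3239/13)*65 = 16195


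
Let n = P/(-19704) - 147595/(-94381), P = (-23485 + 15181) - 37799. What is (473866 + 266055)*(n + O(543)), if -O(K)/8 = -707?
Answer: 1112590432602204101/265669032 ≈ 4.1879e+9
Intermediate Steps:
P = -46103 (P = -8304 - 37799 = -46103)
O(K) = 5656 (O(K) = -8*(-707) = 5656)
n = 1037065589/265669032 (n = -46103/(-19704) - 147595/(-94381) = -46103*(-1/19704) - 147595*(-1/94381) = 46103/19704 + 21085/13483 = 1037065589/265669032 ≈ 3.9036)
(473866 + 266055)*(n + O(543)) = (473866 + 266055)*(1037065589/265669032 + 5656) = 739921*(1503661110581/265669032) = 1112590432602204101/265669032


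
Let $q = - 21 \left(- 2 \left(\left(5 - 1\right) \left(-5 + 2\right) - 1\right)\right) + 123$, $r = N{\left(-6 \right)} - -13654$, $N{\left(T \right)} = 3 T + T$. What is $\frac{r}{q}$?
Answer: $- \frac{290}{9} \approx -32.222$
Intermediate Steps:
$N{\left(T \right)} = 4 T$
$r = 13630$ ($r = 4 \left(-6\right) - -13654 = -24 + 13654 = 13630$)
$q = -423$ ($q = - 21 \left(- 2 \left(4 \left(-3\right) - 1\right)\right) + 123 = - 21 \left(- 2 \left(-12 - 1\right)\right) + 123 = - 21 \left(\left(-2\right) \left(-13\right)\right) + 123 = \left(-21\right) 26 + 123 = -546 + 123 = -423$)
$\frac{r}{q} = \frac{13630}{-423} = 13630 \left(- \frac{1}{423}\right) = - \frac{290}{9}$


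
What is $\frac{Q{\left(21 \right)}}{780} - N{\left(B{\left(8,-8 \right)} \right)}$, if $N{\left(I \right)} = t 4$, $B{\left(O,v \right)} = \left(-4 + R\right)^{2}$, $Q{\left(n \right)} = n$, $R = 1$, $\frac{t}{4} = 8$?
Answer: $- \frac{33273}{260} \approx -127.97$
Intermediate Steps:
$t = 32$ ($t = 4 \cdot 8 = 32$)
$B{\left(O,v \right)} = 9$ ($B{\left(O,v \right)} = \left(-4 + 1\right)^{2} = \left(-3\right)^{2} = 9$)
$N{\left(I \right)} = 128$ ($N{\left(I \right)} = 32 \cdot 4 = 128$)
$\frac{Q{\left(21 \right)}}{780} - N{\left(B{\left(8,-8 \right)} \right)} = \frac{21}{780} - 128 = 21 \cdot \frac{1}{780} - 128 = \frac{7}{260} - 128 = - \frac{33273}{260}$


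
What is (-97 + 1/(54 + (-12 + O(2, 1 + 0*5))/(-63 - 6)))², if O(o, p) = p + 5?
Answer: 14555216025/1547536 ≈ 9405.4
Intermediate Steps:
O(o, p) = 5 + p
(-97 + 1/(54 + (-12 + O(2, 1 + 0*5))/(-63 - 6)))² = (-97 + 1/(54 + (-12 + (5 + (1 + 0*5)))/(-63 - 6)))² = (-97 + 1/(54 + (-12 + (5 + (1 + 0)))/(-69)))² = (-97 + 1/(54 + (-12 + (5 + 1))*(-1/69)))² = (-97 + 1/(54 + (-12 + 6)*(-1/69)))² = (-97 + 1/(54 - 6*(-1/69)))² = (-97 + 1/(54 + 2/23))² = (-97 + 1/(1244/23))² = (-97 + 23/1244)² = (-120645/1244)² = 14555216025/1547536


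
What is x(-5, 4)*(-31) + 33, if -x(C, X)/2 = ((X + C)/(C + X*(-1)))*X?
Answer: 545/9 ≈ 60.556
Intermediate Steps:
x(C, X) = -2*X*(C + X)/(C - X) (x(C, X) = -2*(X + C)/(C + X*(-1))*X = -2*(C + X)/(C - X)*X = -2*X*(C + X)/(C - X))
x(-5, 4)*(-31) + 33 = -2*4*(-5 + 4)/(-5 - 1*4)*(-31) + 33 = -2*4*(-1)/(-5 - 4)*(-31) + 33 = -2*4*(-1)/(-9)*(-31) + 33 = -2*4*(-1/9)*(-1)*(-31) + 33 = -8/9*(-31) + 33 = 248/9 + 33 = 545/9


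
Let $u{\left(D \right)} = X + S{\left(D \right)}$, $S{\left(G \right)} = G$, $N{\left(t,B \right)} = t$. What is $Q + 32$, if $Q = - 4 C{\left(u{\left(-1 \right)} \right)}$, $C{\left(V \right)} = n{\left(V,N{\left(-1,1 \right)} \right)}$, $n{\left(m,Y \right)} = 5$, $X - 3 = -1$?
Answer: $12$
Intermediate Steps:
$X = 2$ ($X = 3 - 1 = 2$)
$u{\left(D \right)} = 2 + D$
$C{\left(V \right)} = 5$
$Q = -20$ ($Q = \left(-4\right) 5 = -20$)
$Q + 32 = -20 + 32 = 12$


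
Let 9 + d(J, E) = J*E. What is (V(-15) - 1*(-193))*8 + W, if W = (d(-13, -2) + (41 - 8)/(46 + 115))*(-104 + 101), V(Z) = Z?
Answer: 220954/161 ≈ 1372.4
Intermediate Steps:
d(J, E) = -9 + E*J (d(J, E) = -9 + J*E = -9 + E*J)
W = -8310/161 (W = ((-9 - 2*(-13)) + (41 - 8)/(46 + 115))*(-104 + 101) = ((-9 + 26) + 33/161)*(-3) = (17 + 33*(1/161))*(-3) = (17 + 33/161)*(-3) = (2770/161)*(-3) = -8310/161 ≈ -51.615)
(V(-15) - 1*(-193))*8 + W = (-15 - 1*(-193))*8 - 8310/161 = (-15 + 193)*8 - 8310/161 = 178*8 - 8310/161 = 1424 - 8310/161 = 220954/161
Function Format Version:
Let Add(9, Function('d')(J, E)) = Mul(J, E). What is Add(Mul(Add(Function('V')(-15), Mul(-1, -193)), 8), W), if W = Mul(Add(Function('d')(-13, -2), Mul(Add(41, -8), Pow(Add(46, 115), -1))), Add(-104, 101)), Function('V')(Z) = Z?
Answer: Rational(220954, 161) ≈ 1372.4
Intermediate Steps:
Function('d')(J, E) = Add(-9, Mul(E, J)) (Function('d')(J, E) = Add(-9, Mul(J, E)) = Add(-9, Mul(E, J)))
W = Rational(-8310, 161) (W = Mul(Add(Add(-9, Mul(-2, -13)), Mul(Add(41, -8), Pow(Add(46, 115), -1))), Add(-104, 101)) = Mul(Add(Add(-9, 26), Mul(33, Pow(161, -1))), -3) = Mul(Add(17, Mul(33, Rational(1, 161))), -3) = Mul(Add(17, Rational(33, 161)), -3) = Mul(Rational(2770, 161), -3) = Rational(-8310, 161) ≈ -51.615)
Add(Mul(Add(Function('V')(-15), Mul(-1, -193)), 8), W) = Add(Mul(Add(-15, Mul(-1, -193)), 8), Rational(-8310, 161)) = Add(Mul(Add(-15, 193), 8), Rational(-8310, 161)) = Add(Mul(178, 8), Rational(-8310, 161)) = Add(1424, Rational(-8310, 161)) = Rational(220954, 161)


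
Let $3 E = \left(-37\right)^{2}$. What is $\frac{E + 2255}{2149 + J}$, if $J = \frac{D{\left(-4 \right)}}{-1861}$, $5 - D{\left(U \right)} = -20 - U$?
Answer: $\frac{1081241}{856986} \approx 1.2617$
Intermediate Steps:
$D{\left(U \right)} = 25 + U$ ($D{\left(U \right)} = 5 - \left(-20 - U\right) = 5 + \left(20 + U\right) = 25 + U$)
$E = \frac{1369}{3}$ ($E = \frac{\left(-37\right)^{2}}{3} = \frac{1}{3} \cdot 1369 = \frac{1369}{3} \approx 456.33$)
$J = - \frac{21}{1861}$ ($J = \frac{25 - 4}{-1861} = 21 \left(- \frac{1}{1861}\right) = - \frac{21}{1861} \approx -0.011284$)
$\frac{E + 2255}{2149 + J} = \frac{\frac{1369}{3} + 2255}{2149 - \frac{21}{1861}} = \frac{8134}{3 \cdot \frac{3999268}{1861}} = \frac{8134}{3} \cdot \frac{1861}{3999268} = \frac{1081241}{856986}$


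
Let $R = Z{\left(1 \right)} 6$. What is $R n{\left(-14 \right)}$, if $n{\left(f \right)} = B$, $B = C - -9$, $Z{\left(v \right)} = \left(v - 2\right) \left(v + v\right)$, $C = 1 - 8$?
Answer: $-24$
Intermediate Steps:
$C = -7$ ($C = 1 - 8 = -7$)
$Z{\left(v \right)} = 2 v \left(-2 + v\right)$ ($Z{\left(v \right)} = \left(-2 + v\right) 2 v = 2 v \left(-2 + v\right)$)
$B = 2$ ($B = -7 - -9 = -7 + 9 = 2$)
$n{\left(f \right)} = 2$
$R = -12$ ($R = 2 \cdot 1 \left(-2 + 1\right) 6 = 2 \cdot 1 \left(-1\right) 6 = \left(-2\right) 6 = -12$)
$R n{\left(-14 \right)} = \left(-12\right) 2 = -24$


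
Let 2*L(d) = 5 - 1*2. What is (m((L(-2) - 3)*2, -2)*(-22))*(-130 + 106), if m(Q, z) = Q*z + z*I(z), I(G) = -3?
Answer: 6336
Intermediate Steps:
L(d) = 3/2 (L(d) = (5 - 1*2)/2 = (5 - 2)/2 = (½)*3 = 3/2)
m(Q, z) = -3*z + Q*z (m(Q, z) = Q*z + z*(-3) = Q*z - 3*z = -3*z + Q*z)
(m((L(-2) - 3)*2, -2)*(-22))*(-130 + 106) = (-2*(-3 + (3/2 - 3)*2)*(-22))*(-130 + 106) = (-2*(-3 - 3/2*2)*(-22))*(-24) = (-2*(-3 - 3)*(-22))*(-24) = (-2*(-6)*(-22))*(-24) = (12*(-22))*(-24) = -264*(-24) = 6336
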